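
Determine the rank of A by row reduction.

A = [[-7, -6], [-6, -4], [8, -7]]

rank(A) = 2

Row reduction:
R2 <- R2 - (6/7)*R1:  [   0  8/7 ]
R3 <- R3 - (-8/7)*R1:  [     0  -97/7 ]
R3 <- R3 - (-97/8)*R2:  [ 0  0 ]
Row echelon form:
[ -7   -6 ]
[  0  8/7 ]
[  0    0 ]
Nonzero rows / pivot columns: 2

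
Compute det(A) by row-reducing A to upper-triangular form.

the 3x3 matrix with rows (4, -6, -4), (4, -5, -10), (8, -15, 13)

Forward elimination:
R2 <- R2 - (1)*R1:  [  0   1  -6 ]
R3 <- R3 - (2)*R1:  [  0  -3  21 ]
R3 <- R3 - (-3)*R2:  [ 0  0  3 ]
Upper-triangular form:
[ 4  -6  -4 ]
[ 0   1  -6 ]
[ 0   0   3 ]
det(A) = (-1)^0 * (4) * (1) * (3) = 12  (0 row swaps -> sign +1)

det(A) = 12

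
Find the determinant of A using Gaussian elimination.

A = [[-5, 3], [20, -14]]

det(A) = 10

Forward elimination:
R2 <- R2 - (-4)*R1:  [  0  -2 ]
Upper-triangular form:
[ -5   3 ]
[  0  -2 ]
det(A) = (-1)^0 * (-5) * (-2) = 10  (0 row swaps -> sign +1)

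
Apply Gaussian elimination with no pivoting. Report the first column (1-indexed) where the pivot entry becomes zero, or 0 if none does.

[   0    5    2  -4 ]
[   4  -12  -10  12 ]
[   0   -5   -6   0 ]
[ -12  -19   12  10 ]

Naive forward elimination:
Pivot entry (1,1) is zero but row 2 has 4 in column 1 -> naive elimination stops; a row interchange (e.g. R1 <-> R2) would be required here.

first zero-pivot column = 1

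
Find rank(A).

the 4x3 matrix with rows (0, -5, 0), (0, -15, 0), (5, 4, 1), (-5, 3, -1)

Row reduction:
R1 <-> R3   (pivot in column 1 was zero)
[  5    4   1 ]
[  0  -15   0 ]
[  0   -5   0 ]
[ -5    3  -1 ]
R4 <- R4 - (-1)*R1:  [ 0  7  0 ]
R3 <- R3 - (1/3)*R2:  [ 0  0  0 ]
R4 <- R4 - (-7/15)*R2:  [ 0  0  0 ]
Row echelon form:
[ 5    4  1 ]
[ 0  -15  0 ]
[ 0    0  0 ]
[ 0    0  0 ]
Nonzero rows / pivot columns: 2

rank(A) = 2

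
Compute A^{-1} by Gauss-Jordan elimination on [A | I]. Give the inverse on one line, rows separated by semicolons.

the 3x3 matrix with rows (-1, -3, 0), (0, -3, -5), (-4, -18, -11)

inverse = [19 11 -5; -20/3 -11/3 5/3; 4 2 -1]

Gauss-Jordan on [A | I]:
R1 <- (1/-1)*R1:  [  1   3   0  |  -1   0   0 ]
R3 <- R3 - (-4)*R1:  [   0   -6  -11  |   -4    0    1 ]
R2 <- (1/-3)*R2:  [    0     1   5/3  |     0  -1/3     0 ]
R1 <- R1 - (3)*R2:  [  1   0  -5  |  -1   1   0 ]
R3 <- R3 - (-6)*R2:  [  0   0  -1  |  -4  -2   1 ]
R3 <- (1/-1)*R3:  [  0   0   1  |   4   2  -1 ]
R1 <- R1 - (-5)*R3:  [  1   0   0  |  19  11  -5 ]
R2 <- R2 - (5/3)*R3:  [     0      1      0  |  -20/3  -11/3    5/3 ]
Right block of [I | A^{-1}] is the inverse:
[    19     11   -5 ]
[ -20/3  -11/3  5/3 ]
[     4      2   -1 ]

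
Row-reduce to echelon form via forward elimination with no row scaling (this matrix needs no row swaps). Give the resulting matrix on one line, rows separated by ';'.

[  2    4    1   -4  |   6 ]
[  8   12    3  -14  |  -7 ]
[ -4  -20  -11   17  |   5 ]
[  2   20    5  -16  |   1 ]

Forward elimination:
R2 <- R2 - (4)*R1:  [   0   -4   -1    2  -31 ]
R3 <- R3 - (-2)*R1:  [   0  -12   -9    9   17 ]
R4 <- R4 - (1)*R1:  [   0   16    4  -12   -5 ]
R3 <- R3 - (3)*R2:  [   0    0   -6    3  110 ]
R4 <- R4 - (-4)*R2:  [    0     0     0    -4  -129 ]
Row echelon form:
[ 2   4   1  -4  |     6 ]
[ 0  -4  -1   2  |   -31 ]
[ 0   0  -6   3  |   110 ]
[ 0   0   0  -4  |  -129 ]

REF = [2 4 1 -4 6; 0 -4 -1 2 -31; 0 0 -6 3 110; 0 0 0 -4 -129]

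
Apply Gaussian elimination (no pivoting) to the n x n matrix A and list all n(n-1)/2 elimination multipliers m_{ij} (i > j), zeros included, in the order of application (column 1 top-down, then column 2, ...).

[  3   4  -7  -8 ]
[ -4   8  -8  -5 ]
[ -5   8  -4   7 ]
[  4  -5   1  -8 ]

multipliers: -4/3, -5/3, 4/3, 11/10, -31/40, -31/34

Forward elimination:
R2 <- R2 - (-4/3)*R1:  [     0   40/3  -52/3  -47/3 ]
R3 <- R3 - (-5/3)*R1:  [     0   44/3  -47/3  -19/3 ]
R4 <- R4 - (4/3)*R1:  [     0  -31/3   31/3    8/3 ]
R3 <- R3 - (11/10)*R2:  [      0       0    17/5  109/10 ]
R4 <- R4 - (-31/40)*R2:  [       0        0   -31/10  -379/40 ]
R4 <- R4 - (-31/34)*R3:  [      0       0       0  63/136 ]
Multipliers (in order of application): m_{21} = -4/3, m_{31} = -5/3, m_{41} = 4/3, m_{32} = 11/10, m_{42} = -31/40, m_{43} = -31/34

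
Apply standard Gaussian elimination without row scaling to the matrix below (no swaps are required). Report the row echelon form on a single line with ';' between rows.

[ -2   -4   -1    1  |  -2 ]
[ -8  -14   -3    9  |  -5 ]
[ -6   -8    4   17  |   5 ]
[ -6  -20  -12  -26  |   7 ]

REF = [-2 -4 -1 1 -2; 0 2 1 5 3; 0 0 5 4 5; 0 0 0 -5 30]

Forward elimination:
R2 <- R2 - (4)*R1:  [ 0  2  1  5  3 ]
R3 <- R3 - (3)*R1:  [  0   4   7  14  11 ]
R4 <- R4 - (3)*R1:  [   0   -8   -9  -29   13 ]
R3 <- R3 - (2)*R2:  [ 0  0  5  4  5 ]
R4 <- R4 - (-4)*R2:  [  0   0  -5  -9  25 ]
R4 <- R4 - (-1)*R3:  [  0   0   0  -5  30 ]
Row echelon form:
[ -2  -4  -1   1  |  -2 ]
[  0   2   1   5  |   3 ]
[  0   0   5   4  |   5 ]
[  0   0   0  -5  |  30 ]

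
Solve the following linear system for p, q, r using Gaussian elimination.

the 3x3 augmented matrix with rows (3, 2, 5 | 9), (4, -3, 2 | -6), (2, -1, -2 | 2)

Forward elimination on [A|b]:
R2 <- R2 - (4/3)*R1:  [     0  -17/3  -14/3    -18 ]
R3 <- R3 - (2/3)*R1:  [     0   -7/3  -16/3     -4 ]
R3 <- R3 - (7/17)*R2:  [      0       0  -58/17   58/17 ]
Row echelon form:
[ 3      2       5  |      9 ]
[ 0  -17/3   -14/3  |    -18 ]
[ 0      0  -58/17  |  58/17 ]
Back-substitution:
r = (58/17) / (-58/17) = -1
q = (-18 - (-14/3)*(-1)) / (-17/3) = 4
p = (9 - (2)*(4) - (5)*(-1)) / 3 = 2

(2, 4, -1)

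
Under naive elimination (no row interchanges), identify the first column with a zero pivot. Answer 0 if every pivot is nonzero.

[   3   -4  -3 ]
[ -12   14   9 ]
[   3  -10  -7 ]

Naive forward elimination:
R2 <- R2 - (-4)*R1:  [  0  -2  -3 ]
R3 <- R3 - (1)*R1:  [  0  -6  -4 ]
R3 <- R3 - (3)*R2:  [ 0  0  5 ]
All pivots nonzero; naive elimination completes without hitting a zero pivot.

first zero-pivot column = 0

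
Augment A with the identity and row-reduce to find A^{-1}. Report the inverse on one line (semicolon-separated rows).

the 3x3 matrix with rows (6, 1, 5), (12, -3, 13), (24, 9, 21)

Gauss-Jordan on [A | I]:
R1 <- (1/6)*R1:  [   1  1/6  5/6  |  1/6    0    0 ]
R2 <- R2 - (12)*R1:  [  0  -5   3  |  -2   1   0 ]
R3 <- R3 - (24)*R1:  [  0   5   1  |  -4   0   1 ]
R2 <- (1/-5)*R2:  [    0     1  -3/5  |   2/5  -1/5     0 ]
R1 <- R1 - (1/6)*R2:  [     1      0  14/15  |   1/10   1/30      0 ]
R3 <- R3 - (5)*R2:  [  0   0   4  |  -6   1   1 ]
R3 <- (1/4)*R3:  [    0     0     1  |  -3/2   1/4   1/4 ]
R1 <- R1 - (14/15)*R3:  [     1      0      0  |    3/2   -1/5  -7/30 ]
R2 <- R2 - (-3/5)*R3:  [     0      1      0  |   -1/2  -1/20   3/20 ]
Right block of [I | A^{-1}] is the inverse:
[  3/2   -1/5  -7/30 ]
[ -1/2  -1/20   3/20 ]
[ -3/2    1/4    1/4 ]

inverse = [3/2 -1/5 -7/30; -1/2 -1/20 3/20; -3/2 1/4 1/4]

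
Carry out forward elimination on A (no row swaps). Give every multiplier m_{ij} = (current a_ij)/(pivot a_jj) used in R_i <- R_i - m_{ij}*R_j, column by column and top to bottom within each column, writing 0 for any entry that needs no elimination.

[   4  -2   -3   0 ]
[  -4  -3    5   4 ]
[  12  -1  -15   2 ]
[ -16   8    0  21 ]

Forward elimination:
R2 <- R2 - (-1)*R1:  [  0  -5   2   4 ]
R3 <- R3 - (3)*R1:  [  0   5  -6   2 ]
R4 <- R4 - (-4)*R1:  [   0    0  -12   21 ]
R3 <- R3 - (-1)*R2:  [  0   0  -4   6 ]
R4: entry in column 2 is already 0 -> m_{42} = 0 (no row operation needed)
R4 <- R4 - (3)*R3:  [ 0  0  0  3 ]
Multipliers (in order of application): m_{21} = -1, m_{31} = 3, m_{41} = -4, m_{32} = -1, m_{42} = 0, m_{43} = 3

multipliers: -1, 3, -4, -1, 0, 3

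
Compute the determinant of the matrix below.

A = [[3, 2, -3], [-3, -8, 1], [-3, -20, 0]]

det(A) = -54

Forward elimination:
R2 <- R2 - (-1)*R1:  [  0  -6  -2 ]
R3 <- R3 - (-1)*R1:  [   0  -18   -3 ]
R3 <- R3 - (3)*R2:  [ 0  0  3 ]
Upper-triangular form:
[ 3   2  -3 ]
[ 0  -6  -2 ]
[ 0   0   3 ]
det(A) = (-1)^0 * (3) * (-6) * (3) = -54  (0 row swaps -> sign +1)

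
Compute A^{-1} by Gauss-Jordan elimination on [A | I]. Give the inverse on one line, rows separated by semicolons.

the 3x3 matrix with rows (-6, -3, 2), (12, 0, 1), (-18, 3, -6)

Gauss-Jordan on [A | I]:
R1 <- (1/-6)*R1:  [    1   1/2  -1/3  |  -1/6     0     0 ]
R2 <- R2 - (12)*R1:  [  0  -6   5  |   2   1   0 ]
R3 <- R3 - (-18)*R1:  [   0   12  -12  |   -3    0    1 ]
R2 <- (1/-6)*R2:  [    0     1  -5/6  |  -1/3  -1/6     0 ]
R1 <- R1 - (1/2)*R2:  [    1     0  1/12  |     0  1/12     0 ]
R3 <- R3 - (12)*R2:  [  0   0  -2  |   1   2   1 ]
R3 <- (1/-2)*R3:  [    0     0     1  |  -1/2    -1  -1/2 ]
R1 <- R1 - (1/12)*R3:  [    1     0     0  |  1/24   1/6  1/24 ]
R2 <- R2 - (-5/6)*R3:  [     0      1      0  |   -3/4     -1  -5/12 ]
Right block of [I | A^{-1}] is the inverse:
[ 1/24  1/6   1/24 ]
[ -3/4   -1  -5/12 ]
[ -1/2   -1   -1/2 ]

inverse = [1/24 1/6 1/24; -3/4 -1 -5/12; -1/2 -1 -1/2]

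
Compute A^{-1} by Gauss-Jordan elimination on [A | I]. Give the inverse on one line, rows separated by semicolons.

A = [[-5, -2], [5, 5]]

Gauss-Jordan on [A | I]:
R1 <- (1/-5)*R1:  [    1   2/5  |  -1/5     0 ]
R2 <- R2 - (5)*R1:  [ 0  3  |  1  1 ]
R2 <- (1/3)*R2:  [   0    1  |  1/3  1/3 ]
R1 <- R1 - (2/5)*R2:  [     1      0  |   -1/3  -2/15 ]
Right block of [I | A^{-1}] is the inverse:
[ -1/3  -2/15 ]
[  1/3    1/3 ]

inverse = [-1/3 -2/15; 1/3 1/3]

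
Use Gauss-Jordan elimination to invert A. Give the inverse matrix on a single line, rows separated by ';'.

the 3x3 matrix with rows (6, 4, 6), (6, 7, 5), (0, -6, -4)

Gauss-Jordan on [A | I]:
R1 <- (1/6)*R1:  [   1  2/3    1  |  1/6    0    0 ]
R2 <- R2 - (6)*R1:  [  0   3  -1  |  -1   1   0 ]
R2 <- (1/3)*R2:  [    0     1  -1/3  |  -1/3   1/3     0 ]
R1 <- R1 - (2/3)*R2:  [    1     0  11/9  |  7/18  -2/9     0 ]
R3 <- R3 - (-6)*R2:  [  0   0  -6  |  -2   2   1 ]
R3 <- (1/-6)*R3:  [    0     0     1  |   1/3  -1/3  -1/6 ]
R1 <- R1 - (11/9)*R3:  [     1      0      0  |  -1/54   5/27  11/54 ]
R2 <- R2 - (-1/3)*R3:  [     0      1      0  |   -2/9    2/9  -1/18 ]
Right block of [I | A^{-1}] is the inverse:
[ -1/54  5/27  11/54 ]
[  -2/9   2/9  -1/18 ]
[   1/3  -1/3   -1/6 ]

inverse = [-1/54 5/27 11/54; -2/9 2/9 -1/18; 1/3 -1/3 -1/6]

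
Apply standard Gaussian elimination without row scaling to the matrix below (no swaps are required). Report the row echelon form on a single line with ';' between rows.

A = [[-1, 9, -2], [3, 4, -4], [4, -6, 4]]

REF = [-1 9 -2; 0 31 -10; 0 0 176/31]

Forward elimination:
R2 <- R2 - (-3)*R1:  [   0   31  -10 ]
R3 <- R3 - (-4)*R1:  [  0  30  -4 ]
R3 <- R3 - (30/31)*R2:  [      0       0  176/31 ]
Row echelon form:
[ -1   9      -2 ]
[  0  31     -10 ]
[  0   0  176/31 ]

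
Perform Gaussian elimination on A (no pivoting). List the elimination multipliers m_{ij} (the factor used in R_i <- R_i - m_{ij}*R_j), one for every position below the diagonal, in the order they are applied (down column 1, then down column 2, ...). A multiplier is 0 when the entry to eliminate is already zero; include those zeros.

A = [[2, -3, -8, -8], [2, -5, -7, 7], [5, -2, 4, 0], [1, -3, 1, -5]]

multipliers: 1, 5/2, 1/2, -11/4, 3/4, 17/107

Forward elimination:
R2 <- R2 - (1)*R1:  [  0  -2   1  15 ]
R3 <- R3 - (5/2)*R1:  [    0  11/2    24    20 ]
R4 <- R4 - (1/2)*R1:  [    0  -3/2     5    -1 ]
R3 <- R3 - (-11/4)*R2:  [     0      0  107/4  245/4 ]
R4 <- R4 - (3/4)*R2:  [     0      0   17/4  -49/4 ]
R4 <- R4 - (17/107)*R3:  [         0          0          0  -2352/107 ]
Multipliers (in order of application): m_{21} = 1, m_{31} = 5/2, m_{41} = 1/2, m_{32} = -11/4, m_{42} = 3/4, m_{43} = 17/107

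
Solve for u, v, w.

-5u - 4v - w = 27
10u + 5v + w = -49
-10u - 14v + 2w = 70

(-4, -2, 1)

Forward elimination on [A|b]:
R2 <- R2 - (-2)*R1:  [  0  -3  -1   5 ]
R3 <- R3 - (2)*R1:  [  0  -6   4  16 ]
R3 <- R3 - (2)*R2:  [ 0  0  6  6 ]
Row echelon form:
[ -5  -4  -1  |  27 ]
[  0  -3  -1  |   5 ]
[  0   0   6  |   6 ]
Back-substitution:
w = (6) / 6 = 1
v = (5 - (-1)*(1)) / -3 = -2
u = (27 - (-4)*(-2) - (-1)*(1)) / -5 = -4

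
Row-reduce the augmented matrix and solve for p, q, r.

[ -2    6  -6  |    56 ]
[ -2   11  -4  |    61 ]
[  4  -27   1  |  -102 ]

(-4, 3, -5)

Forward elimination on [A|b]:
R2 <- R2 - (1)*R1:  [ 0  5  2  5 ]
R3 <- R3 - (-2)*R1:  [   0  -15  -11   10 ]
R3 <- R3 - (-3)*R2:  [  0   0  -5  25 ]
Row echelon form:
[ -2  6  -6  |  56 ]
[  0  5   2  |   5 ]
[  0  0  -5  |  25 ]
Back-substitution:
r = (25) / -5 = -5
q = (5 - (2)*(-5)) / 5 = 3
p = (56 - (6)*(3) - (-6)*(-5)) / -2 = -4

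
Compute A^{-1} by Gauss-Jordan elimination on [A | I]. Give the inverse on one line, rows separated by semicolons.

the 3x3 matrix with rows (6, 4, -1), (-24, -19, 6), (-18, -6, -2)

inverse = [37/9 7/9 5/18; -26/3 -5/3 -2/3; -11 -2 -1]

Gauss-Jordan on [A | I]:
R1 <- (1/6)*R1:  [    1   2/3  -1/6  |   1/6     0     0 ]
R2 <- R2 - (-24)*R1:  [  0  -3   2  |   4   1   0 ]
R3 <- R3 - (-18)*R1:  [  0   6  -5  |   3   0   1 ]
R2 <- (1/-3)*R2:  [    0     1  -2/3  |  -4/3  -1/3     0 ]
R1 <- R1 - (2/3)*R2:  [     1      0   5/18  |  19/18    2/9      0 ]
R3 <- R3 - (6)*R2:  [  0   0  -1  |  11   2   1 ]
R3 <- (1/-1)*R3:  [   0    0    1  |  -11   -2   -1 ]
R1 <- R1 - (5/18)*R3:  [    1     0     0  |  37/9   7/9  5/18 ]
R2 <- R2 - (-2/3)*R3:  [     0      1      0  |  -26/3   -5/3   -2/3 ]
Right block of [I | A^{-1}] is the inverse:
[  37/9   7/9  5/18 ]
[ -26/3  -5/3  -2/3 ]
[   -11    -2    -1 ]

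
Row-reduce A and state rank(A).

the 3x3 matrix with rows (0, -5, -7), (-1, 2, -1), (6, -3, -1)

Row reduction:
R1 <-> R2   (pivot in column 1 was zero)
[ -1   2  -1 ]
[  0  -5  -7 ]
[  6  -3  -1 ]
R3 <- R3 - (-6)*R1:  [  0   9  -7 ]
R3 <- R3 - (-9/5)*R2:  [     0      0  -98/5 ]
Row echelon form:
[ -1   2     -1 ]
[  0  -5     -7 ]
[  0   0  -98/5 ]
Nonzero rows / pivot columns: 3

rank(A) = 3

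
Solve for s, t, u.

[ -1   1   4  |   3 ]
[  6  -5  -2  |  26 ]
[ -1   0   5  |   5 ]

Forward elimination on [A|b]:
R2 <- R2 - (-6)*R1:  [  0   1  22  44 ]
R3 <- R3 - (1)*R1:  [  0  -1   1   2 ]
R3 <- R3 - (-1)*R2:  [  0   0  23  46 ]
Row echelon form:
[ -1  1   4  |   3 ]
[  0  1  22  |  44 ]
[  0  0  23  |  46 ]
Back-substitution:
u = (46) / 23 = 2
t = (44 - (22)*(2)) / 1 = 0
s = (3 - (1)*(0) - (4)*(2)) / -1 = 5

(5, 0, 2)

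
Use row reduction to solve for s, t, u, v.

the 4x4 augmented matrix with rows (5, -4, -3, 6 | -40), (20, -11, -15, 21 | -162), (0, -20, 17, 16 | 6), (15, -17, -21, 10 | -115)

(-4, -1, 2, -3)

Forward elimination on [A|b]:
R2 <- R2 - (4)*R1:  [  0   5  -3  -3  -2 ]
R4 <- R4 - (3)*R1:  [   0   -5  -12   -8    5 ]
R3 <- R3 - (-4)*R2:  [  0   0   5   4  -2 ]
R4 <- R4 - (-1)*R2:  [   0    0  -15  -11    3 ]
R4 <- R4 - (-3)*R3:  [  0   0   0   1  -3 ]
Row echelon form:
[ 5  -4  -3   6  |  -40 ]
[ 0   5  -3  -3  |   -2 ]
[ 0   0   5   4  |   -2 ]
[ 0   0   0   1  |   -3 ]
Back-substitution:
v = (-3) / 1 = -3
u = (-2 - (4)*(-3)) / 5 = 2
t = (-2 - (-3)*(2) - (-3)*(-3)) / 5 = -1
s = (-40 - (-4)*(-1) - (-3)*(2) - (6)*(-3)) / 5 = -4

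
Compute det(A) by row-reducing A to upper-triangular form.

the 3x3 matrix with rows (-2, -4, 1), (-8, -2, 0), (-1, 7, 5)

det(A) = -198

Forward elimination:
R2 <- R2 - (4)*R1:  [  0  14  -4 ]
R3 <- R3 - (1/2)*R1:  [   0    9  9/2 ]
R3 <- R3 - (9/14)*R2:  [     0      0  99/14 ]
Upper-triangular form:
[ -2  -4      1 ]
[  0  14     -4 ]
[  0   0  99/14 ]
det(A) = (-1)^0 * (-2) * (14) * (99/14) = -198  (0 row swaps -> sign +1)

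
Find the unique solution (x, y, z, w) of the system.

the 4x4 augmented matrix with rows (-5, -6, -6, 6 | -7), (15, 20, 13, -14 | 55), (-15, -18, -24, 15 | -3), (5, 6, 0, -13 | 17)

(5, 3, -4, 2)

Forward elimination on [A|b]:
R2 <- R2 - (-3)*R1:  [  0   2  -5   4  34 ]
R3 <- R3 - (3)*R1:  [  0   0  -6  -3  18 ]
R4 <- R4 - (-1)*R1:  [  0   0  -6  -7  10 ]
R4 <- R4 - (1)*R3:  [  0   0   0  -4  -8 ]
Row echelon form:
[ -5  -6  -6   6  |  -7 ]
[  0   2  -5   4  |  34 ]
[  0   0  -6  -3  |  18 ]
[  0   0   0  -4  |  -8 ]
Back-substitution:
w = (-8) / -4 = 2
z = (18 - (-3)*(2)) / -6 = -4
y = (34 - (-5)*(-4) - (4)*(2)) / 2 = 3
x = (-7 - (-6)*(3) - (-6)*(-4) - (6)*(2)) / -5 = 5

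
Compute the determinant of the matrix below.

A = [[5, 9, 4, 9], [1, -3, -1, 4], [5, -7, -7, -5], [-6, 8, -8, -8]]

Forward elimination:
R2 <- R2 - (1/5)*R1:  [     0  -24/5   -9/5   11/5 ]
R3 <- R3 - (1)*R1:  [   0  -16  -11  -14 ]
R4 <- R4 - (-6/5)*R1:  [     0   94/5  -16/5   14/5 ]
R3 <- R3 - (10/3)*R2:  [     0      0     -5  -64/3 ]
R4 <- R4 - (-47/12)*R2:  [      0       0   -41/4  137/12 ]
R4 <- R4 - (41/20)*R3:  [       0        0        0  1103/20 ]
Upper-triangular form:
[ 5      9     4        9 ]
[ 0  -24/5  -9/5     11/5 ]
[ 0      0    -5    -64/3 ]
[ 0      0     0  1103/20 ]
det(A) = (-1)^0 * (5) * (-24/5) * (-5) * (1103/20) = 6618  (0 row swaps -> sign +1)

det(A) = 6618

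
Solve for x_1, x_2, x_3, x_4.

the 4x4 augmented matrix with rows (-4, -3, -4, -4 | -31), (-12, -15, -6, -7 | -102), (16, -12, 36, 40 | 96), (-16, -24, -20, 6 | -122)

(0, 5, 1, 3)

Forward elimination on [A|b]:
R2 <- R2 - (3)*R1:  [  0  -6   6   5  -9 ]
R3 <- R3 - (-4)*R1:  [   0  -24   20   24  -28 ]
R4 <- R4 - (4)*R1:  [   0  -12   -4   22    2 ]
R3 <- R3 - (4)*R2:  [  0   0  -4   4   8 ]
R4 <- R4 - (2)*R2:  [   0    0  -16   12   20 ]
R4 <- R4 - (4)*R3:  [   0    0    0   -4  -12 ]
Row echelon form:
[ -4  -3  -4  -4  |  -31 ]
[  0  -6   6   5  |   -9 ]
[  0   0  -4   4  |    8 ]
[  0   0   0  -4  |  -12 ]
Back-substitution:
x_4 = (-12) / -4 = 3
x_3 = (8 - (4)*(3)) / -4 = 1
x_2 = (-9 - (6)*(1) - (5)*(3)) / -6 = 5
x_1 = (-31 - (-3)*(5) - (-4)*(1) - (-4)*(3)) / -4 = 0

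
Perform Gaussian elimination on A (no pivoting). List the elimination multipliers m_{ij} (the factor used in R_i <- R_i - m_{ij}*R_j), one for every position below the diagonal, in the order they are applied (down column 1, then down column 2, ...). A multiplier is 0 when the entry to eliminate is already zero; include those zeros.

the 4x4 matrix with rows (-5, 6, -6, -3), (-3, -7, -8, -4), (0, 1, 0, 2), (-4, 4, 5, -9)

multipliers: 3/5, 0, 4/5, -5/53, 4/53, -537/22

Forward elimination:
R2 <- R2 - (3/5)*R1:  [     0  -53/5  -22/5  -11/5 ]
R3: entry in column 1 is already 0 -> m_{31} = 0 (no row operation needed)
R4 <- R4 - (4/5)*R1:  [     0   -4/5   49/5  -33/5 ]
R3 <- R3 - (-5/53)*R2:  [      0       0  -22/53   95/53 ]
R4 <- R4 - (4/53)*R2:  [       0        0   537/53  -341/53 ]
R4 <- R4 - (-537/22)*R3:  [      0       0       0  821/22 ]
Multipliers (in order of application): m_{21} = 3/5, m_{31} = 0, m_{41} = 4/5, m_{32} = -5/53, m_{42} = 4/53, m_{43} = -537/22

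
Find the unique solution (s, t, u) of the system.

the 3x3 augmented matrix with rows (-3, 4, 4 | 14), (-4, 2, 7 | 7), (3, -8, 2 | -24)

(2, 4, 1)

Forward elimination on [A|b]:
R2 <- R2 - (4/3)*R1:  [     0  -10/3    5/3  -35/3 ]
R3 <- R3 - (-1)*R1:  [   0   -4    6  -10 ]
R3 <- R3 - (6/5)*R2:  [ 0  0  4  4 ]
Row echelon form:
[ -3      4    4  |     14 ]
[  0  -10/3  5/3  |  -35/3 ]
[  0      0    4  |      4 ]
Back-substitution:
u = (4) / 4 = 1
t = (-35/3 - (5/3)*(1)) / (-10/3) = 4
s = (14 - (4)*(4) - (4)*(1)) / -3 = 2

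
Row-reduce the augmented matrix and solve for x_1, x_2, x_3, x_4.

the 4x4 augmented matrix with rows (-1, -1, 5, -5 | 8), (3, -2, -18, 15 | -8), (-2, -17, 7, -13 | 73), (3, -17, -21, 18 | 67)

(-3, -5, 3, 3)

Forward elimination on [A|b]:
R2 <- R2 - (-3)*R1:  [  0  -5  -3   0  16 ]
R3 <- R3 - (2)*R1:  [   0  -15   -3   -3   57 ]
R4 <- R4 - (-3)*R1:  [   0  -20   -6    3   91 ]
R3 <- R3 - (3)*R2:  [  0   0   6  -3   9 ]
R4 <- R4 - (4)*R2:  [  0   0   6   3  27 ]
R4 <- R4 - (1)*R3:  [  0   0   0   6  18 ]
Row echelon form:
[ -1  -1   5  -5  |   8 ]
[  0  -5  -3   0  |  16 ]
[  0   0   6  -3  |   9 ]
[  0   0   0   6  |  18 ]
Back-substitution:
x_4 = (18) / 6 = 3
x_3 = (9 - (-3)*(3)) / 6 = 3
x_2 = (16 - (-3)*(3)) / -5 = -5
x_1 = (8 - (-1)*(-5) - (5)*(3) - (-5)*(3)) / -1 = -3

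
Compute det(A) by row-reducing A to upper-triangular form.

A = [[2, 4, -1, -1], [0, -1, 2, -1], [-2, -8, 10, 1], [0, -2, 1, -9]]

det(A) = -10

Forward elimination:
R3 <- R3 - (-1)*R1:  [  0  -4   9   0 ]
R3 <- R3 - (4)*R2:  [ 0  0  1  4 ]
R4 <- R4 - (2)*R2:  [  0   0  -3  -7 ]
R4 <- R4 - (-3)*R3:  [ 0  0  0  5 ]
Upper-triangular form:
[ 2   4  -1  -1 ]
[ 0  -1   2  -1 ]
[ 0   0   1   4 ]
[ 0   0   0   5 ]
det(A) = (-1)^0 * (2) * (-1) * (1) * (5) = -10  (0 row swaps -> sign +1)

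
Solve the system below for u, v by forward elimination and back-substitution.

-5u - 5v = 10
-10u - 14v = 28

Forward elimination on [A|b]:
R2 <- R2 - (2)*R1:  [  0  -4   8 ]
Row echelon form:
[ -5  -5  |  10 ]
[  0  -4  |   8 ]
Back-substitution:
v = (8) / -4 = -2
u = (10 - (-5)*(-2)) / -5 = 0

(0, -2)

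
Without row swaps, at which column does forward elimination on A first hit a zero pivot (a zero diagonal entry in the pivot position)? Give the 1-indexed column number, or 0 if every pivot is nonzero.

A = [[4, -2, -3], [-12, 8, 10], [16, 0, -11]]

first zero-pivot column = 0

Naive forward elimination:
R2 <- R2 - (-3)*R1:  [ 0  2  1 ]
R3 <- R3 - (4)*R1:  [ 0  8  1 ]
R3 <- R3 - (4)*R2:  [  0   0  -3 ]
All pivots nonzero; naive elimination completes without hitting a zero pivot.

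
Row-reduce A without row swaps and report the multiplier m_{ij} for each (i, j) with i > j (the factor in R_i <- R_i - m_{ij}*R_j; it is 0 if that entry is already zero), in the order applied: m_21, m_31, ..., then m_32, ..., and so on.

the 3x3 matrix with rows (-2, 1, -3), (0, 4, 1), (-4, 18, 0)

Forward elimination:
R2: entry in column 1 is already 0 -> m_{21} = 0 (no row operation needed)
R3 <- R3 - (2)*R1:  [  0  16   6 ]
R3 <- R3 - (4)*R2:  [ 0  0  2 ]
Multipliers (in order of application): m_{21} = 0, m_{31} = 2, m_{32} = 4

multipliers: 0, 2, 4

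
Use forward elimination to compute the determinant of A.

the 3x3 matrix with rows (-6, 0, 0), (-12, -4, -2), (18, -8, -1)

Forward elimination:
R2 <- R2 - (2)*R1:  [  0  -4  -2 ]
R3 <- R3 - (-3)*R1:  [  0  -8  -1 ]
R3 <- R3 - (2)*R2:  [ 0  0  3 ]
Upper-triangular form:
[ -6   0   0 ]
[  0  -4  -2 ]
[  0   0   3 ]
det(A) = (-1)^0 * (-6) * (-4) * (3) = 72  (0 row swaps -> sign +1)

det(A) = 72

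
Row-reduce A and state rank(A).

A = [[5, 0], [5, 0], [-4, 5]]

rank(A) = 2

Row reduction:
R2 <- R2 - (1)*R1:  [ 0  0 ]
R3 <- R3 - (-4/5)*R1:  [ 0  5 ]
R2 <-> R3   (pivot in column 2 was zero)
[ 5  0 ]
[ 0  5 ]
[ 0  0 ]
Row echelon form:
[ 5  0 ]
[ 0  5 ]
[ 0  0 ]
Nonzero rows / pivot columns: 2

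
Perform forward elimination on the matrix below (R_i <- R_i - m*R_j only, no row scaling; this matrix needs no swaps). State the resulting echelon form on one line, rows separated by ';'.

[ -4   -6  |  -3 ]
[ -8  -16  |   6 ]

REF = [-4 -6 -3; 0 -4 12]

Forward elimination:
R2 <- R2 - (2)*R1:  [  0  -4  12 ]
Row echelon form:
[ -4  -6  |  -3 ]
[  0  -4  |  12 ]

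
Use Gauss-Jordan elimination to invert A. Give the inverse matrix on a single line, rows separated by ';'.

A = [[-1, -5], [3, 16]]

Gauss-Jordan on [A | I]:
R1 <- (1/-1)*R1:  [  1   5  |  -1   0 ]
R2 <- R2 - (3)*R1:  [ 0  1  |  3  1 ]
R1 <- R1 - (5)*R2:  [   1    0  |  -16   -5 ]
Right block of [I | A^{-1}] is the inverse:
[ -16  -5 ]
[   3   1 ]

inverse = [-16 -5; 3 1]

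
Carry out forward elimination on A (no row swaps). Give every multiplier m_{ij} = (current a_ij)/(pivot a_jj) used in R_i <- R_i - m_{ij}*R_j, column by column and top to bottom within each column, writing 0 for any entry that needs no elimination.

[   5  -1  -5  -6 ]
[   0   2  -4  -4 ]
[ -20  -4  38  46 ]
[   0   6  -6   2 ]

multipliers: 0, -4, 0, -4, 3, 3

Forward elimination:
R2: entry in column 1 is already 0 -> m_{21} = 0 (no row operation needed)
R3 <- R3 - (-4)*R1:  [  0  -8  18  22 ]
R4: entry in column 1 is already 0 -> m_{41} = 0 (no row operation needed)
R3 <- R3 - (-4)*R2:  [ 0  0  2  6 ]
R4 <- R4 - (3)*R2:  [  0   0   6  14 ]
R4 <- R4 - (3)*R3:  [  0   0   0  -4 ]
Multipliers (in order of application): m_{21} = 0, m_{31} = -4, m_{41} = 0, m_{32} = -4, m_{42} = 3, m_{43} = 3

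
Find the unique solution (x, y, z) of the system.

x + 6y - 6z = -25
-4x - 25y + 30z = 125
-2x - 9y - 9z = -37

Forward elimination on [A|b]:
R2 <- R2 - (-4)*R1:  [  0  -1   6  25 ]
R3 <- R3 - (-2)*R1:  [   0    3  -21  -87 ]
R3 <- R3 - (-3)*R2:  [   0    0   -3  -12 ]
Row echelon form:
[ 1   6  -6  |  -25 ]
[ 0  -1   6  |   25 ]
[ 0   0  -3  |  -12 ]
Back-substitution:
z = (-12) / -3 = 4
y = (25 - (6)*(4)) / -1 = -1
x = (-25 - (6)*(-1) - (-6)*(4)) / 1 = 5

(5, -1, 4)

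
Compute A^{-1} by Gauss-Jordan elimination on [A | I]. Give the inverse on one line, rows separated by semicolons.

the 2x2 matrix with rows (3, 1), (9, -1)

inverse = [1/12 1/12; 3/4 -1/4]

Gauss-Jordan on [A | I]:
R1 <- (1/3)*R1:  [   1  1/3  |  1/3    0 ]
R2 <- R2 - (9)*R1:  [  0  -4  |  -3   1 ]
R2 <- (1/-4)*R2:  [    0     1  |   3/4  -1/4 ]
R1 <- R1 - (1/3)*R2:  [    1     0  |  1/12  1/12 ]
Right block of [I | A^{-1}] is the inverse:
[ 1/12  1/12 ]
[  3/4  -1/4 ]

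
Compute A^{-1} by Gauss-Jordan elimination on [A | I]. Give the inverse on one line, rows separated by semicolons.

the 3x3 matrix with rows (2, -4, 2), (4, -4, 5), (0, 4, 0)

inverse = [5/2 -1 3/2; 0 0 1/4; -2 1 -1]

Gauss-Jordan on [A | I]:
R1 <- (1/2)*R1:  [   1   -2    1  |  1/2    0    0 ]
R2 <- R2 - (4)*R1:  [  0   4   1  |  -2   1   0 ]
R2 <- (1/4)*R2:  [    0     1   1/4  |  -1/2   1/4     0 ]
R1 <- R1 - (-2)*R2:  [    1     0   3/2  |  -1/2   1/2     0 ]
R3 <- R3 - (4)*R2:  [  0   0  -1  |   2  -1   1 ]
R3 <- (1/-1)*R3:  [  0   0   1  |  -2   1  -1 ]
R1 <- R1 - (3/2)*R3:  [   1    0    0  |  5/2   -1  3/2 ]
R2 <- R2 - (1/4)*R3:  [   0    1    0  |    0    0  1/4 ]
Right block of [I | A^{-1}] is the inverse:
[ 5/2  -1  3/2 ]
[   0   0  1/4 ]
[  -2   1   -1 ]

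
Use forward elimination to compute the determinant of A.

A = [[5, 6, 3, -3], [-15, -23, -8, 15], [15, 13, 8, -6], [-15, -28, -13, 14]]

det(A) = 100

Forward elimination:
R2 <- R2 - (-3)*R1:  [  0  -5   1   6 ]
R3 <- R3 - (3)*R1:  [  0  -5  -1   3 ]
R4 <- R4 - (-3)*R1:  [   0  -10   -4    5 ]
R3 <- R3 - (1)*R2:  [  0   0  -2  -3 ]
R4 <- R4 - (2)*R2:  [  0   0  -6  -7 ]
R4 <- R4 - (3)*R3:  [ 0  0  0  2 ]
Upper-triangular form:
[ 5   6   3  -3 ]
[ 0  -5   1   6 ]
[ 0   0  -2  -3 ]
[ 0   0   0   2 ]
det(A) = (-1)^0 * (5) * (-5) * (-2) * (2) = 100  (0 row swaps -> sign +1)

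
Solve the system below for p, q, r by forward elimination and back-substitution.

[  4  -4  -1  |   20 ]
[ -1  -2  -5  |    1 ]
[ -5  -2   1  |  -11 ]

(3, -2, 0)

Forward elimination on [A|b]:
R2 <- R2 - (-1/4)*R1:  [     0     -3  -21/4      6 ]
R3 <- R3 - (-5/4)*R1:  [    0    -7  -1/4    14 ]
R3 <- R3 - (7/3)*R2:  [  0   0  12   0 ]
Row echelon form:
[ 4  -4     -1  |  20 ]
[ 0  -3  -21/4  |   6 ]
[ 0   0     12  |   0 ]
Back-substitution:
r = (0) / 12 = 0
q = (6 - (-21/4)*(0)) / -3 = -2
p = (20 - (-4)*(-2) - (-1)*(0)) / 4 = 3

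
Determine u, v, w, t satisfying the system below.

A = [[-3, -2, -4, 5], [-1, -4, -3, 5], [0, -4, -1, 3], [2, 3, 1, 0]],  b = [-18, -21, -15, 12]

Forward elimination on [A|b]:
R2 <- R2 - (1/3)*R1:  [     0  -10/3   -5/3   10/3    -15 ]
R4 <- R4 - (-2/3)*R1:  [    0   5/3  -5/3  10/3     0 ]
R3 <- R3 - (6/5)*R2:  [  0   0   1  -1   3 ]
R4 <- R4 - (-1/2)*R2:  [     0      0   -5/2      5  -15/2 ]
R4 <- R4 - (-5/2)*R3:  [   0    0    0  5/2    0 ]
Row echelon form:
[ -3     -2    -4     5  |  -18 ]
[  0  -10/3  -5/3  10/3  |  -15 ]
[  0      0     1    -1  |    3 ]
[  0      0     0   5/2  |    0 ]
Back-substitution:
t = (0) / (5/2) = 0
w = (3 - (-1)*(0)) / 1 = 3
v = (-15 - (-5/3)*(3) - (10/3)*(0)) / (-10/3) = 3
u = (-18 - (-2)*(3) - (-4)*(3) - (5)*(0)) / -3 = 0

(0, 3, 3, 0)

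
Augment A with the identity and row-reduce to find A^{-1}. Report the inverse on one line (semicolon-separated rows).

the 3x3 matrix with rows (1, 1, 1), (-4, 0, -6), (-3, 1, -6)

inverse = [-3/2 -7/4 3/2; 3/2 3/4 -1/2; 1 1 -1]

Gauss-Jordan on [A | I]:
R2 <- R2 - (-4)*R1:  [  0   4  -2  |   4   1   0 ]
R3 <- R3 - (-3)*R1:  [  0   4  -3  |   3   0   1 ]
R2 <- (1/4)*R2:  [    0     1  -1/2  |     1   1/4     0 ]
R1 <- R1 - (1)*R2:  [    1     0   3/2  |     0  -1/4     0 ]
R3 <- R3 - (4)*R2:  [  0   0  -1  |  -1  -1   1 ]
R3 <- (1/-1)*R3:  [  0   0   1  |   1   1  -1 ]
R1 <- R1 - (3/2)*R3:  [    1     0     0  |  -3/2  -7/4   3/2 ]
R2 <- R2 - (-1/2)*R3:  [    0     1     0  |   3/2   3/4  -1/2 ]
Right block of [I | A^{-1}] is the inverse:
[ -3/2  -7/4   3/2 ]
[  3/2   3/4  -1/2 ]
[    1     1    -1 ]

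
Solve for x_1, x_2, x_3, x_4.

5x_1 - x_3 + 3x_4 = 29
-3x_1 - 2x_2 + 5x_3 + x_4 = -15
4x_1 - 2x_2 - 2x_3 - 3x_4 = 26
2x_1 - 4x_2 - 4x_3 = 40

Forward elimination on [A|b]:
R2 <- R2 - (-3/5)*R1:  [    0    -2  22/5  14/5  12/5 ]
R3 <- R3 - (4/5)*R1:  [     0     -2   -6/5  -27/5   14/5 ]
R4 <- R4 - (2/5)*R1:  [     0     -4  -18/5   -6/5  142/5 ]
R3 <- R3 - (1)*R2:  [     0      0  -28/5  -41/5    2/5 ]
R4 <- R4 - (2)*R2:  [     0      0  -62/5  -34/5  118/5 ]
R4 <- R4 - (31/14)*R3:  [      0       0       0  159/14   159/7 ]
Row echelon form:
[ 5   0     -1       3  |     29 ]
[ 0  -2   22/5    14/5  |   12/5 ]
[ 0   0  -28/5   -41/5  |    2/5 ]
[ 0   0      0  159/14  |  159/7 ]
Back-substitution:
x_4 = (159/7) / (159/14) = 2
x_3 = (2/5 - (-41/5)*(2)) / (-28/5) = -3
x_2 = (12/5 - (22/5)*(-3) - (14/5)*(2)) / -2 = -5
x_1 = (29 - (-1)*(-3) - (3)*(2)) / 5 = 4

(4, -5, -3, 2)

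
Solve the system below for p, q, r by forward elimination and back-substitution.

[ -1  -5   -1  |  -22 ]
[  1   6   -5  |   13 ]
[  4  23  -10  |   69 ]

(5, 3, 2)

Forward elimination on [A|b]:
R2 <- R2 - (-1)*R1:  [  0   1  -6  -9 ]
R3 <- R3 - (-4)*R1:  [   0    3  -14  -19 ]
R3 <- R3 - (3)*R2:  [ 0  0  4  8 ]
Row echelon form:
[ -1  -5  -1  |  -22 ]
[  0   1  -6  |   -9 ]
[  0   0   4  |    8 ]
Back-substitution:
r = (8) / 4 = 2
q = (-9 - (-6)*(2)) / 1 = 3
p = (-22 - (-5)*(3) - (-1)*(2)) / -1 = 5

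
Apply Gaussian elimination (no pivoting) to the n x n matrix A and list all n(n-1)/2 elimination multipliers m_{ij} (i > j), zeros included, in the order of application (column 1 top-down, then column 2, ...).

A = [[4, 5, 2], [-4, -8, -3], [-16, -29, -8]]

Forward elimination:
R2 <- R2 - (-1)*R1:  [  0  -3  -1 ]
R3 <- R3 - (-4)*R1:  [  0  -9   0 ]
R3 <- R3 - (3)*R2:  [ 0  0  3 ]
Multipliers (in order of application): m_{21} = -1, m_{31} = -4, m_{32} = 3

multipliers: -1, -4, 3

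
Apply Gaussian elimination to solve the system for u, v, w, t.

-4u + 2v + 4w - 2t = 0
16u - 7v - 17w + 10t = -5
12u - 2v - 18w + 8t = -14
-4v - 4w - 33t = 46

(5, 2, 3, -2)

Forward elimination on [A|b]:
R2 <- R2 - (-4)*R1:  [  0   1  -1   2  -5 ]
R3 <- R3 - (-3)*R1:  [   0    4   -6    2  -14 ]
R3 <- R3 - (4)*R2:  [  0   0  -2  -6   6 ]
R4 <- R4 - (-4)*R2:  [   0    0   -8  -25   26 ]
R4 <- R4 - (4)*R3:  [  0   0   0  -1   2 ]
Row echelon form:
[ -4  2   4  -2  |   0 ]
[  0  1  -1   2  |  -5 ]
[  0  0  -2  -6  |   6 ]
[  0  0   0  -1  |   2 ]
Back-substitution:
t = (2) / -1 = -2
w = (6 - (-6)*(-2)) / -2 = 3
v = (-5 - (-1)*(3) - (2)*(-2)) / 1 = 2
u = (0 - (2)*(2) - (4)*(3) - (-2)*(-2)) / -4 = 5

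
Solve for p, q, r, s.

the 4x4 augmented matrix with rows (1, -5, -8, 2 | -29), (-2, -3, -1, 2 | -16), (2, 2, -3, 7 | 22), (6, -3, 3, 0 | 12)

(3, 4, 2, 2)

Forward elimination on [A|b]:
R2 <- R2 - (-2)*R1:  [   0  -13  -17    6  -74 ]
R3 <- R3 - (2)*R1:  [  0  12  13   3  80 ]
R4 <- R4 - (6)*R1:  [   0   27   51  -12  186 ]
R3 <- R3 - (-12/13)*R2:  [      0       0  -35/13  111/13  152/13 ]
R4 <- R4 - (-27/13)*R2:  [      0       0  204/13    6/13  420/13 ]
R4 <- R4 - (-204/35)*R3:  [       0        0        0  1758/35  3516/35 ]
Row echelon form:
[ 1   -5      -8        2  |      -29 ]
[ 0  -13     -17        6  |      -74 ]
[ 0    0  -35/13   111/13  |   152/13 ]
[ 0    0       0  1758/35  |  3516/35 ]
Back-substitution:
s = (3516/35) / (1758/35) = 2
r = (152/13 - (111/13)*(2)) / (-35/13) = 2
q = (-74 - (-17)*(2) - (6)*(2)) / -13 = 4
p = (-29 - (-5)*(4) - (-8)*(2) - (2)*(2)) / 1 = 3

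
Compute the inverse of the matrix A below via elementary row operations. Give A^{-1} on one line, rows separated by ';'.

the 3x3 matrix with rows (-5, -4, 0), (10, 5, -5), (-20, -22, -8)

Gauss-Jordan on [A | I]:
R1 <- (1/-5)*R1:  [    1   4/5     0  |  -1/5     0     0 ]
R2 <- R2 - (10)*R1:  [  0  -3  -5  |   2   1   0 ]
R3 <- R3 - (-20)*R1:  [  0  -6  -8  |  -4   0   1 ]
R2 <- (1/-3)*R2:  [    0     1   5/3  |  -2/3  -1/3     0 ]
R1 <- R1 - (4/5)*R2:  [    1     0  -4/3  |   1/3  4/15     0 ]
R3 <- R3 - (-6)*R2:  [  0   0   2  |  -8  -2   1 ]
R3 <- (1/2)*R3:  [   0    0    1  |   -4   -1  1/2 ]
R1 <- R1 - (-4/3)*R3:  [      1       0       0  |      -5  -16/15     2/3 ]
R2 <- R2 - (5/3)*R3:  [    0     1     0  |     6   4/3  -5/6 ]
Right block of [I | A^{-1}] is the inverse:
[ -5  -16/15   2/3 ]
[  6     4/3  -5/6 ]
[ -4      -1   1/2 ]

inverse = [-5 -16/15 2/3; 6 4/3 -5/6; -4 -1 1/2]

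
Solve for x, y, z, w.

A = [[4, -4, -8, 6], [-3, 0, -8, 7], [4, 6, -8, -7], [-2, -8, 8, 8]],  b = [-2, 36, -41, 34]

(-5, 0, 0, 3)

Forward elimination on [A|b]:
R2 <- R2 - (-3/4)*R1:  [    0    -3   -14  23/2  69/2 ]
R3 <- R3 - (1)*R1:  [   0   10    0  -13  -39 ]
R4 <- R4 - (-1/2)*R1:  [   0  -10    4   11   33 ]
R3 <- R3 - (-10/3)*R2:  [      0       0  -140/3    76/3      76 ]
R4 <- R4 - (10/3)*R2:  [     0      0  152/3  -82/3    -82 ]
R4 <- R4 - (-38/35)*R3:  [     0      0      0   6/35  18/35 ]
Row echelon form:
[ 4  -4      -8     6  |     -2 ]
[ 0  -3     -14  23/2  |   69/2 ]
[ 0   0  -140/3  76/3  |     76 ]
[ 0   0       0  6/35  |  18/35 ]
Back-substitution:
w = (18/35) / (6/35) = 3
z = (76 - (76/3)*(3)) / (-140/3) = 0
y = (69/2 - (-14)*(0) - (23/2)*(3)) / -3 = 0
x = (-2 - (-4)*(0) - (-8)*(0) - (6)*(3)) / 4 = -5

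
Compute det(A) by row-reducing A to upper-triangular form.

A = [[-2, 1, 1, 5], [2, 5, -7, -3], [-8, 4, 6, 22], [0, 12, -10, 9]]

det(A) = -72

Forward elimination:
R2 <- R2 - (-1)*R1:  [  0   6  -6   2 ]
R3 <- R3 - (4)*R1:  [ 0  0  2  2 ]
R4 <- R4 - (2)*R2:  [ 0  0  2  5 ]
R4 <- R4 - (1)*R3:  [ 0  0  0  3 ]
Upper-triangular form:
[ -2  1   1  5 ]
[  0  6  -6  2 ]
[  0  0   2  2 ]
[  0  0   0  3 ]
det(A) = (-1)^0 * (-2) * (6) * (2) * (3) = -72  (0 row swaps -> sign +1)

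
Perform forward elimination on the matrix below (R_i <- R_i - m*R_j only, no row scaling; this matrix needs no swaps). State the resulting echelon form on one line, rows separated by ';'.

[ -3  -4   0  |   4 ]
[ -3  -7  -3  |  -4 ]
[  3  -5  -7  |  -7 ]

Forward elimination:
R2 <- R2 - (1)*R1:  [  0  -3  -3  -8 ]
R3 <- R3 - (-1)*R1:  [  0  -9  -7  -3 ]
R3 <- R3 - (3)*R2:  [  0   0   2  21 ]
Row echelon form:
[ -3  -4   0  |   4 ]
[  0  -3  -3  |  -8 ]
[  0   0   2  |  21 ]

REF = [-3 -4 0 4; 0 -3 -3 -8; 0 0 2 21]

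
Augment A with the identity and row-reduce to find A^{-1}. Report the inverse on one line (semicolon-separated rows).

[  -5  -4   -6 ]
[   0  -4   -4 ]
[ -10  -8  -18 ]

Gauss-Jordan on [A | I]:
R1 <- (1/-5)*R1:  [    1   4/5   6/5  |  -1/5     0     0 ]
R3 <- R3 - (-10)*R1:  [  0   0  -6  |  -2   0   1 ]
R2 <- (1/-4)*R2:  [    0     1     1  |     0  -1/4     0 ]
R1 <- R1 - (4/5)*R2:  [    1     0   2/5  |  -1/5   1/5     0 ]
R3 <- (1/-6)*R3:  [    0     0     1  |   1/3     0  -1/6 ]
R1 <- R1 - (2/5)*R3:  [    1     0     0  |  -1/3   1/5  1/15 ]
R2 <- R2 - (1)*R3:  [    0     1     0  |  -1/3  -1/4   1/6 ]
Right block of [I | A^{-1}] is the inverse:
[ -1/3   1/5  1/15 ]
[ -1/3  -1/4   1/6 ]
[  1/3     0  -1/6 ]

inverse = [-1/3 1/5 1/15; -1/3 -1/4 1/6; 1/3 0 -1/6]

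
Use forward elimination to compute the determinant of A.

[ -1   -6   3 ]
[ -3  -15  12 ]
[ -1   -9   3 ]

Forward elimination:
R2 <- R2 - (3)*R1:  [ 0  3  3 ]
R3 <- R3 - (1)*R1:  [  0  -3   0 ]
R3 <- R3 - (-1)*R2:  [ 0  0  3 ]
Upper-triangular form:
[ -1  -6  3 ]
[  0   3  3 ]
[  0   0  3 ]
det(A) = (-1)^0 * (-1) * (3) * (3) = -9  (0 row swaps -> sign +1)

det(A) = -9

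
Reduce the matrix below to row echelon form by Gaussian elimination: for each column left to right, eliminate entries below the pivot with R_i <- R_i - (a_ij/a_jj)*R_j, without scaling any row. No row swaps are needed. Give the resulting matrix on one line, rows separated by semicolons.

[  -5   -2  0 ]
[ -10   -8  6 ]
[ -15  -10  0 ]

REF = [-5 -2 0; 0 -4 6; 0 0 -6]

Forward elimination:
R2 <- R2 - (2)*R1:  [  0  -4   6 ]
R3 <- R3 - (3)*R1:  [  0  -4   0 ]
R3 <- R3 - (1)*R2:  [  0   0  -6 ]
Row echelon form:
[ -5  -2   0 ]
[  0  -4   6 ]
[  0   0  -6 ]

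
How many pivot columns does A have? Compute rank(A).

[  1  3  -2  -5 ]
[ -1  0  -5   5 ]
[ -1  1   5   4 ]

rank(A) = 3

Row reduction:
R2 <- R2 - (-1)*R1:  [  0   3  -7   0 ]
R3 <- R3 - (-1)*R1:  [  0   4   3  -1 ]
R3 <- R3 - (4/3)*R2:  [    0     0  37/3    -1 ]
Row echelon form:
[ 1  3    -2  -5 ]
[ 0  3    -7   0 ]
[ 0  0  37/3  -1 ]
Nonzero rows / pivot columns: 3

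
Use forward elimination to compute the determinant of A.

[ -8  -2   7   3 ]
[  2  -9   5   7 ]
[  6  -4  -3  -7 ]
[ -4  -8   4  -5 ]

Forward elimination:
R2 <- R2 - (-1/4)*R1:  [     0  -19/2   27/4   31/4 ]
R3 <- R3 - (-3/4)*R1:  [     0  -11/2    9/4  -19/4 ]
R4 <- R4 - (1/2)*R1:  [     0     -7    1/2  -13/2 ]
R3 <- R3 - (11/19)*R2:  [       0        0   -63/38  -351/38 ]
R4 <- R4 - (14/19)*R2:  [       0        0   -85/19  -232/19 ]
R4 <- R4 - (170/63)*R3:  [    0     0     0  89/7 ]
Upper-triangular form:
[ -8     -2       7        3 ]
[  0  -19/2    27/4     31/4 ]
[  0      0  -63/38  -351/38 ]
[  0      0       0     89/7 ]
det(A) = (-1)^0 * (-8) * (-19/2) * (-63/38) * (89/7) = -1602  (0 row swaps -> sign +1)

det(A) = -1602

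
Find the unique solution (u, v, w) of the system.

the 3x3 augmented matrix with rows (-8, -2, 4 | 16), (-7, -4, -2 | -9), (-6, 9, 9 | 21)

(1, -2, 5)

Forward elimination on [A|b]:
R2 <- R2 - (7/8)*R1:  [     0   -9/4  -11/2    -23 ]
R3 <- R3 - (3/4)*R1:  [    0  21/2     6     9 ]
R3 <- R3 - (-14/3)*R2:  [      0       0   -59/3  -295/3 ]
Row echelon form:
[ -8    -2      4  |      16 ]
[  0  -9/4  -11/2  |     -23 ]
[  0     0  -59/3  |  -295/3 ]
Back-substitution:
w = (-295/3) / (-59/3) = 5
v = (-23 - (-11/2)*(5)) / (-9/4) = -2
u = (16 - (-2)*(-2) - (4)*(5)) / -8 = 1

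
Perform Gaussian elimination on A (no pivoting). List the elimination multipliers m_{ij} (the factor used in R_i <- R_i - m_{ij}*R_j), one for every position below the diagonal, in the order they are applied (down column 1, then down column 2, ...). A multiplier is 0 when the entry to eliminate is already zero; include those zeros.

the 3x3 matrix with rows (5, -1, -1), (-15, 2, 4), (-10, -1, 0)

Forward elimination:
R2 <- R2 - (-3)*R1:  [  0  -1   1 ]
R3 <- R3 - (-2)*R1:  [  0  -3  -2 ]
R3 <- R3 - (3)*R2:  [  0   0  -5 ]
Multipliers (in order of application): m_{21} = -3, m_{31} = -2, m_{32} = 3

multipliers: -3, -2, 3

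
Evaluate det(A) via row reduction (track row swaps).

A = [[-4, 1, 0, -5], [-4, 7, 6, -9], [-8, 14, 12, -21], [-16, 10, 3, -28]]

det(A) = 216

Forward elimination:
R2 <- R2 - (1)*R1:  [  0   6   6  -4 ]
R3 <- R3 - (2)*R1:  [   0   12   12  -11 ]
R4 <- R4 - (4)*R1:  [  0   6   3  -8 ]
R3 <- R3 - (2)*R2:  [  0   0   0  -3 ]
R4 <- R4 - (1)*R2:  [  0   0  -3  -4 ]
R3 <-> R4   (pivot in column 3 was zero)
[ -4  1   0  -5 ]
[  0  6   6  -4 ]
[  0  0  -3  -4 ]
[  0  0   0  -3 ]
Upper-triangular form:
[ -4  1   0  -5 ]
[  0  6   6  -4 ]
[  0  0  -3  -4 ]
[  0  0   0  -3 ]
det(A) = (-1)^1 * (-4) * (6) * (-3) * (-3) = 216  (1 row swap -> sign -1)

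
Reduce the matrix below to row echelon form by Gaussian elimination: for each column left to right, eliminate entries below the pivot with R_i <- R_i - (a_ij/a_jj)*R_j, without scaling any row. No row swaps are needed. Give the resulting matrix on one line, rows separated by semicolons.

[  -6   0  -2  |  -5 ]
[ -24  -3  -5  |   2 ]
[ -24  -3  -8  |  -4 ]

Forward elimination:
R2 <- R2 - (4)*R1:  [  0  -3   3  22 ]
R3 <- R3 - (4)*R1:  [  0  -3   0  16 ]
R3 <- R3 - (1)*R2:  [  0   0  -3  -6 ]
Row echelon form:
[ -6   0  -2  |  -5 ]
[  0  -3   3  |  22 ]
[  0   0  -3  |  -6 ]

REF = [-6 0 -2 -5; 0 -3 3 22; 0 0 -3 -6]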